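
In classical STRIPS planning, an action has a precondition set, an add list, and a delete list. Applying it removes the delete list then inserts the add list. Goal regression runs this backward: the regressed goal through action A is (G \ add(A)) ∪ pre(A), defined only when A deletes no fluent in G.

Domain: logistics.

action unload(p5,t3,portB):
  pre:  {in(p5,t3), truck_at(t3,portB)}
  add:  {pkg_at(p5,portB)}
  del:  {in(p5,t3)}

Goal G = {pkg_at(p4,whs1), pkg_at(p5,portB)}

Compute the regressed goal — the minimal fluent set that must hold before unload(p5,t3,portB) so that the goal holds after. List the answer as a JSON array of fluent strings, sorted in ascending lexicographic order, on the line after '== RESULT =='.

Compute (G \ add) ∪ pre:
  G ∩ del = {}  (empty — regression defined)
  G \ add = {pkg_at(p4,whs1), pkg_at(p5,portB)} \ {pkg_at(p5,portB)} = {pkg_at(p4,whs1)}
  ∪ pre   = {pkg_at(p4,whs1)} ∪ {in(p5,t3), truck_at(t3,portB)}
          = {in(p5,t3), pkg_at(p4,whs1), truck_at(t3,portB)}

== RESULT ==
["in(p5,t3)", "pkg_at(p4,whs1)", "truck_at(t3,portB)"]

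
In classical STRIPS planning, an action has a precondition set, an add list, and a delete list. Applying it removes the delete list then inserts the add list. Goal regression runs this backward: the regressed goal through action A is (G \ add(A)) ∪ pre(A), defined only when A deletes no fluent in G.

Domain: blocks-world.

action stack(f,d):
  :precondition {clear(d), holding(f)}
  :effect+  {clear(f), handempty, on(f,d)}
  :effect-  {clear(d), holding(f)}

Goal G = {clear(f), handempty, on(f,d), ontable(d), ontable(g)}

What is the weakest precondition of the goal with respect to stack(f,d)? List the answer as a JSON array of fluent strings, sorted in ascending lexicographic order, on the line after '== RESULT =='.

Regress:
  G ∩ del = {}  (empty — regression defined)
  G \ add = {clear(f), handempty, on(f,d), ontable(d), ontable(g)} \ {clear(f), handempty, on(f,d)} = {ontable(d), ontable(g)}
  ∪ pre   = {ontable(d), ontable(g)} ∪ {clear(d), holding(f)}
          = {clear(d), holding(f), ontable(d), ontable(g)}

== RESULT ==
["clear(d)", "holding(f)", "ontable(d)", "ontable(g)"]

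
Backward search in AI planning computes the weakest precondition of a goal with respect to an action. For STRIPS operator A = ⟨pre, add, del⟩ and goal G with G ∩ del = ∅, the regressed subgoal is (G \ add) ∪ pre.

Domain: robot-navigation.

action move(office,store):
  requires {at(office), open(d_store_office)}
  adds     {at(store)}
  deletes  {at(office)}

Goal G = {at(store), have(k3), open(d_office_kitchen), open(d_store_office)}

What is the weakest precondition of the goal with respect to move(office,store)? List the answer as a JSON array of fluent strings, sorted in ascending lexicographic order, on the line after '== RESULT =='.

Regress:
  G ∩ del = {}  (empty — regression defined)
  G \ add = {at(store), have(k3), open(d_office_kitchen), open(d_store_office)} \ {at(store)} = {have(k3), open(d_office_kitchen), open(d_store_office)}
  ∪ pre   = {have(k3), open(d_office_kitchen), open(d_store_office)} ∪ {at(office), open(d_store_office)}
          = {at(office), have(k3), open(d_office_kitchen), open(d_store_office)}

== RESULT ==
["at(office)", "have(k3)", "open(d_office_kitchen)", "open(d_store_office)"]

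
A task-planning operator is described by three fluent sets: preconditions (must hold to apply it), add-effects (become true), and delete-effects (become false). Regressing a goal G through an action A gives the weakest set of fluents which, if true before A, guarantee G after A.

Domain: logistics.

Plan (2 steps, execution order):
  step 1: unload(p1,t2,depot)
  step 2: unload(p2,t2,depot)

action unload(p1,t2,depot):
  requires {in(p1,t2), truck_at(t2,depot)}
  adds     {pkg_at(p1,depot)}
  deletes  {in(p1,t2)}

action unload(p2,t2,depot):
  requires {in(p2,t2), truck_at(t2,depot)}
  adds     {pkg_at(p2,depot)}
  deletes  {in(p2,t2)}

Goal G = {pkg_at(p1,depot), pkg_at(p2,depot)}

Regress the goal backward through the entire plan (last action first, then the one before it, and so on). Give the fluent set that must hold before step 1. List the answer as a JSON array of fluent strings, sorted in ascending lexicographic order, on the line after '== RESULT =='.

Regress step by step:
  through step 2 (unload(p2,t2,depot)): drop {pkg_at(p2,depot)}, keep {pkg_at(p1,depot)}, require {in(p2,t2), truck_at(t2,depot)}
    → {in(p2,t2), pkg_at(p1,depot), truck_at(t2,depot)}
  through step 1 (unload(p1,t2,depot)): drop {pkg_at(p1,depot)}, keep {in(p2,t2), truck_at(t2,depot)}, require {in(p1,t2), truck_at(t2,depot)}
    → {in(p1,t2), in(p2,t2), truck_at(t2,depot)}

== RESULT ==
["in(p1,t2)", "in(p2,t2)", "truck_at(t2,depot)"]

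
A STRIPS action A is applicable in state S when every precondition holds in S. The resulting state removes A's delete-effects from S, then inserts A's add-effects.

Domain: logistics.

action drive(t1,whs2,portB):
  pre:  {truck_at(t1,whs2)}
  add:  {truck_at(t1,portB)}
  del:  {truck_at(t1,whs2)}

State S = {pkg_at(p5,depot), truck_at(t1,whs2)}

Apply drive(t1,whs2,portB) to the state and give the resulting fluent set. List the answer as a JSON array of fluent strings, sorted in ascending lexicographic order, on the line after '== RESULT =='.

Compute (S \ del) ∪ add:
  pre ⊆ S: {truck_at(t1,whs2)} ⊆ S  — applicable
  S \ del = {pkg_at(p5,depot)}
  ∪ add   = {pkg_at(p5,depot), truck_at(t1,portB)}

== RESULT ==
["pkg_at(p5,depot)", "truck_at(t1,portB)"]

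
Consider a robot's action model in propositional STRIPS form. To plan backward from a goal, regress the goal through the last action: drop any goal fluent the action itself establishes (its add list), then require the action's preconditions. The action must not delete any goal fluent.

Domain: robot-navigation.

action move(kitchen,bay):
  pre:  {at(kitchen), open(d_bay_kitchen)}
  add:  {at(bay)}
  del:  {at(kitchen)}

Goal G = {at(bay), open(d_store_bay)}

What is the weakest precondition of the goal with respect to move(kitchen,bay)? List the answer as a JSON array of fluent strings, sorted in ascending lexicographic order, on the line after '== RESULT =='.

Regress:
  G ∩ del = {}  (empty — regression defined)
  G \ add = {at(bay), open(d_store_bay)} \ {at(bay)} = {open(d_store_bay)}
  ∪ pre   = {open(d_store_bay)} ∪ {at(kitchen), open(d_bay_kitchen)}
          = {at(kitchen), open(d_bay_kitchen), open(d_store_bay)}

== RESULT ==
["at(kitchen)", "open(d_bay_kitchen)", "open(d_store_bay)"]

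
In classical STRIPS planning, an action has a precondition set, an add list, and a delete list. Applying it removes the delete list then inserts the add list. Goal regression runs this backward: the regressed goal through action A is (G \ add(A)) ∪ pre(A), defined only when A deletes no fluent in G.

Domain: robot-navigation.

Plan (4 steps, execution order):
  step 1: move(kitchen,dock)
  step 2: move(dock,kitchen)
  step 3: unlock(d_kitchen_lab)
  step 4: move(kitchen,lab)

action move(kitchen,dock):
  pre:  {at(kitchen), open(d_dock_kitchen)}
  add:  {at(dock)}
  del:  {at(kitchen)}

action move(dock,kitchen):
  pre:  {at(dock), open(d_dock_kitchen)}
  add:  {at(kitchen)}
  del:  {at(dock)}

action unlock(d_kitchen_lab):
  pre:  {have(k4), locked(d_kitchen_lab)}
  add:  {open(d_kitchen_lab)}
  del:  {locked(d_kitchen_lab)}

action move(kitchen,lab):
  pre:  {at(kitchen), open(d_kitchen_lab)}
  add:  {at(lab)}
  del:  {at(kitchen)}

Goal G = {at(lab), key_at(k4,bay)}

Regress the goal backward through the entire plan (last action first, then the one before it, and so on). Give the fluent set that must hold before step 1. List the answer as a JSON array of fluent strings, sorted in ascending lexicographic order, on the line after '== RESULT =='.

Regress step by step:
  through step 4 (move(kitchen,lab)): drop {at(lab)}, keep {key_at(k4,bay)}, require {at(kitchen), open(d_kitchen_lab)}
    → {at(kitchen), key_at(k4,bay), open(d_kitchen_lab)}
  through step 3 (unlock(d_kitchen_lab)): drop {open(d_kitchen_lab)}, keep {at(kitchen), key_at(k4,bay)}, require {have(k4), locked(d_kitchen_lab)}
    → {at(kitchen), have(k4), key_at(k4,bay), locked(d_kitchen_lab)}
  through step 2 (move(dock,kitchen)): drop {at(kitchen)}, keep {have(k4), key_at(k4,bay), locked(d_kitchen_lab)}, require {at(dock), open(d_dock_kitchen)}
    → {at(dock), have(k4), key_at(k4,bay), locked(d_kitchen_lab), open(d_dock_kitchen)}
  through step 1 (move(kitchen,dock)): drop {at(dock)}, keep {have(k4), key_at(k4,bay), locked(d_kitchen_lab), open(d_dock_kitchen)}, require {at(kitchen), open(d_dock_kitchen)}
    → {at(kitchen), have(k4), key_at(k4,bay), locked(d_kitchen_lab), open(d_dock_kitchen)}

== RESULT ==
["at(kitchen)", "have(k4)", "key_at(k4,bay)", "locked(d_kitchen_lab)", "open(d_dock_kitchen)"]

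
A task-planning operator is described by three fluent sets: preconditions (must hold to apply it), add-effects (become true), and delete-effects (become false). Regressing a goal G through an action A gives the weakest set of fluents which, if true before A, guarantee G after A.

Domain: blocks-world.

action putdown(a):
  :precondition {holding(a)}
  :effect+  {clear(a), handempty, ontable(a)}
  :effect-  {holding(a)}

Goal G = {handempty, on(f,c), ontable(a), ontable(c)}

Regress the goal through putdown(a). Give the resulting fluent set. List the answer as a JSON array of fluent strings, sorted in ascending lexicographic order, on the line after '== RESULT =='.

Compute (G \ add) ∪ pre:
  G ∩ del = {}  (empty — regression defined)
  G \ add = {handempty, on(f,c), ontable(a), ontable(c)} \ {clear(a), handempty, ontable(a)} = {on(f,c), ontable(c)}
  ∪ pre   = {on(f,c), ontable(c)} ∪ {holding(a)}
          = {holding(a), on(f,c), ontable(c)}

== RESULT ==
["holding(a)", "on(f,c)", "ontable(c)"]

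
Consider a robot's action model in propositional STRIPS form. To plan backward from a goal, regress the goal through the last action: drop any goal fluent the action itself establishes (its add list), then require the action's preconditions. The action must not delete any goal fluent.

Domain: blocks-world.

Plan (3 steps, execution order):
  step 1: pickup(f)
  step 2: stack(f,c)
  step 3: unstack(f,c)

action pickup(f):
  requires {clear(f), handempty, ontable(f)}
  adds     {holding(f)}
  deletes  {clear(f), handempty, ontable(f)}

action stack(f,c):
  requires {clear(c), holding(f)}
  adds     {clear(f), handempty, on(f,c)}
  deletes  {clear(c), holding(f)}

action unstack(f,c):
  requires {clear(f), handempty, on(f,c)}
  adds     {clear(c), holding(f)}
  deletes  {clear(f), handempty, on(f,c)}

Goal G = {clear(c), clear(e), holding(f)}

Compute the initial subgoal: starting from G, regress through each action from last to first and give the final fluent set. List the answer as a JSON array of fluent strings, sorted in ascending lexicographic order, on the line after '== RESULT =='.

Regress step by step:
  through step 3 (unstack(f,c)): drop {clear(c), holding(f)}, keep {clear(e)}, require {clear(f), handempty, on(f,c)}
    → {clear(e), clear(f), handempty, on(f,c)}
  through step 2 (stack(f,c)): drop {clear(f), handempty, on(f,c)}, keep {clear(e)}, require {clear(c), holding(f)}
    → {clear(c), clear(e), holding(f)}
  through step 1 (pickup(f)): drop {holding(f)}, keep {clear(c), clear(e)}, require {clear(f), handempty, ontable(f)}
    → {clear(c), clear(e), clear(f), handempty, ontable(f)}

== RESULT ==
["clear(c)", "clear(e)", "clear(f)", "handempty", "ontable(f)"]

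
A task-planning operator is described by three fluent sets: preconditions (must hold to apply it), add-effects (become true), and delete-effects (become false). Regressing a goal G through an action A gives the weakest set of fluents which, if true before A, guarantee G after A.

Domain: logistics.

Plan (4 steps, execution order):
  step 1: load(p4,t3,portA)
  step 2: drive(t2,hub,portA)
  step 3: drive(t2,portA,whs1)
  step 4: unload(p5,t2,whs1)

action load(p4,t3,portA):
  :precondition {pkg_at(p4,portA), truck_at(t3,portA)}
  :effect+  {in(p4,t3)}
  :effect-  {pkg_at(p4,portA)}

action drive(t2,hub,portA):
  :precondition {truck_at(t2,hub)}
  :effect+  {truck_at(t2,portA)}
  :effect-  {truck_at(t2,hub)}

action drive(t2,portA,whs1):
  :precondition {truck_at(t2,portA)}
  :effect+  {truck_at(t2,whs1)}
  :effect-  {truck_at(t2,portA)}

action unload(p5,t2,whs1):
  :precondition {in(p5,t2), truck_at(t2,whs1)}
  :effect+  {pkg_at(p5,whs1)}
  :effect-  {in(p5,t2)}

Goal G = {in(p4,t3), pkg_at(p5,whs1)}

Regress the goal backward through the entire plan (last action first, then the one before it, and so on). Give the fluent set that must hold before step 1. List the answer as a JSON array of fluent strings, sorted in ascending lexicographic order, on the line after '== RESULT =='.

Work backward from the goal:
  through step 4 (unload(p5,t2,whs1)): drop {pkg_at(p5,whs1)}, keep {in(p4,t3)}, require {in(p5,t2), truck_at(t2,whs1)}
    → {in(p4,t3), in(p5,t2), truck_at(t2,whs1)}
  through step 3 (drive(t2,portA,whs1)): drop {truck_at(t2,whs1)}, keep {in(p4,t3), in(p5,t2)}, require {truck_at(t2,portA)}
    → {in(p4,t3), in(p5,t2), truck_at(t2,portA)}
  through step 2 (drive(t2,hub,portA)): drop {truck_at(t2,portA)}, keep {in(p4,t3), in(p5,t2)}, require {truck_at(t2,hub)}
    → {in(p4,t3), in(p5,t2), truck_at(t2,hub)}
  through step 1 (load(p4,t3,portA)): drop {in(p4,t3)}, keep {in(p5,t2), truck_at(t2,hub)}, require {pkg_at(p4,portA), truck_at(t3,portA)}
    → {in(p5,t2), pkg_at(p4,portA), truck_at(t2,hub), truck_at(t3,portA)}

== RESULT ==
["in(p5,t2)", "pkg_at(p4,portA)", "truck_at(t2,hub)", "truck_at(t3,portA)"]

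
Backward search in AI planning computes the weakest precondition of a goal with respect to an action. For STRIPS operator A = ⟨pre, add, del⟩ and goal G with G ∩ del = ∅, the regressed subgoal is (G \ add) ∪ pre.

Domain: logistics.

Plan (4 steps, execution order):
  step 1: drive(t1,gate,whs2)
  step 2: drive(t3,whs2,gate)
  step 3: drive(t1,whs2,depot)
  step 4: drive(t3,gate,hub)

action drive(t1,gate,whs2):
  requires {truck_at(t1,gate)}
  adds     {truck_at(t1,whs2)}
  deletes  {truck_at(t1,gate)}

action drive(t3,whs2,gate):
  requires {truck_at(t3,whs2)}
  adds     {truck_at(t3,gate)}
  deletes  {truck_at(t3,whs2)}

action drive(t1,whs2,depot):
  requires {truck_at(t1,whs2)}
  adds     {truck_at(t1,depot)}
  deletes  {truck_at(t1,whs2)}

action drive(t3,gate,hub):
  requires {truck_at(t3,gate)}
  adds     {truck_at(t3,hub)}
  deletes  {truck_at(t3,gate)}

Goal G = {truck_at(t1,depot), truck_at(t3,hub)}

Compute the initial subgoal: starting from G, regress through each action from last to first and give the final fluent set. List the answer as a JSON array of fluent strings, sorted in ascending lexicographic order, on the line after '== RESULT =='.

Regress step by step:
  through step 4 (drive(t3,gate,hub)): drop {truck_at(t3,hub)}, keep {truck_at(t1,depot)}, require {truck_at(t3,gate)}
    → {truck_at(t1,depot), truck_at(t3,gate)}
  through step 3 (drive(t1,whs2,depot)): drop {truck_at(t1,depot)}, keep {truck_at(t3,gate)}, require {truck_at(t1,whs2)}
    → {truck_at(t1,whs2), truck_at(t3,gate)}
  through step 2 (drive(t3,whs2,gate)): drop {truck_at(t3,gate)}, keep {truck_at(t1,whs2)}, require {truck_at(t3,whs2)}
    → {truck_at(t1,whs2), truck_at(t3,whs2)}
  through step 1 (drive(t1,gate,whs2)): drop {truck_at(t1,whs2)}, keep {truck_at(t3,whs2)}, require {truck_at(t1,gate)}
    → {truck_at(t1,gate), truck_at(t3,whs2)}

== RESULT ==
["truck_at(t1,gate)", "truck_at(t3,whs2)"]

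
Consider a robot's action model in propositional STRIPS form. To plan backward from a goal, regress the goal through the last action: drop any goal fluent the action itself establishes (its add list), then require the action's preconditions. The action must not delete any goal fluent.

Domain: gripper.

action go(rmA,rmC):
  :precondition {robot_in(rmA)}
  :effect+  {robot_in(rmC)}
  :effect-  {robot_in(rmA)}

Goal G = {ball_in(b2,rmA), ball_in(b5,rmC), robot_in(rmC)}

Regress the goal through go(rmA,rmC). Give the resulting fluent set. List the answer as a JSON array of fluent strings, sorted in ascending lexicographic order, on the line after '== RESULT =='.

Regress:
  G ∩ del = {}  (empty — regression defined)
  G \ add = {ball_in(b2,rmA), ball_in(b5,rmC), robot_in(rmC)} \ {robot_in(rmC)} = {ball_in(b2,rmA), ball_in(b5,rmC)}
  ∪ pre   = {ball_in(b2,rmA), ball_in(b5,rmC)} ∪ {robot_in(rmA)}
          = {ball_in(b2,rmA), ball_in(b5,rmC), robot_in(rmA)}

== RESULT ==
["ball_in(b2,rmA)", "ball_in(b5,rmC)", "robot_in(rmA)"]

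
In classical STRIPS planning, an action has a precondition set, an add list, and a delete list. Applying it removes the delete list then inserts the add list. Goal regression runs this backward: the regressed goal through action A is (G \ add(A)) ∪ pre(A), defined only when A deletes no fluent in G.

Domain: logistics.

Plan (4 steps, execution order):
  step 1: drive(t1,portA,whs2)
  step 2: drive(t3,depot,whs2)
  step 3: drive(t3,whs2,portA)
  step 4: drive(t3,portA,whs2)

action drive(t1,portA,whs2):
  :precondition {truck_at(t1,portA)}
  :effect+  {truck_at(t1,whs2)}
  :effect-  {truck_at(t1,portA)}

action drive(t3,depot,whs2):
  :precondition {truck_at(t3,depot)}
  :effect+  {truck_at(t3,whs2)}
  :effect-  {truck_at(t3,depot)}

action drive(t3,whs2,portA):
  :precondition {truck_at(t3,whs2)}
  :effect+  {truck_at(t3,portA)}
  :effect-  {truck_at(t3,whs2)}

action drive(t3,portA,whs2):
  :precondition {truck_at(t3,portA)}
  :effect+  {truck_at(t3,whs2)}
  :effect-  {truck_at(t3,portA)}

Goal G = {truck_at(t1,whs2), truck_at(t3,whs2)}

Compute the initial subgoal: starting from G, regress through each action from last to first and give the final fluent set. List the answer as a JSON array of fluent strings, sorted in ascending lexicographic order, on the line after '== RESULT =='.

Work backward from the goal:
  through step 4 (drive(t3,portA,whs2)): drop {truck_at(t3,whs2)}, keep {truck_at(t1,whs2)}, require {truck_at(t3,portA)}
    → {truck_at(t1,whs2), truck_at(t3,portA)}
  through step 3 (drive(t3,whs2,portA)): drop {truck_at(t3,portA)}, keep {truck_at(t1,whs2)}, require {truck_at(t3,whs2)}
    → {truck_at(t1,whs2), truck_at(t3,whs2)}
  through step 2 (drive(t3,depot,whs2)): drop {truck_at(t3,whs2)}, keep {truck_at(t1,whs2)}, require {truck_at(t3,depot)}
    → {truck_at(t1,whs2), truck_at(t3,depot)}
  through step 1 (drive(t1,portA,whs2)): drop {truck_at(t1,whs2)}, keep {truck_at(t3,depot)}, require {truck_at(t1,portA)}
    → {truck_at(t1,portA), truck_at(t3,depot)}

== RESULT ==
["truck_at(t1,portA)", "truck_at(t3,depot)"]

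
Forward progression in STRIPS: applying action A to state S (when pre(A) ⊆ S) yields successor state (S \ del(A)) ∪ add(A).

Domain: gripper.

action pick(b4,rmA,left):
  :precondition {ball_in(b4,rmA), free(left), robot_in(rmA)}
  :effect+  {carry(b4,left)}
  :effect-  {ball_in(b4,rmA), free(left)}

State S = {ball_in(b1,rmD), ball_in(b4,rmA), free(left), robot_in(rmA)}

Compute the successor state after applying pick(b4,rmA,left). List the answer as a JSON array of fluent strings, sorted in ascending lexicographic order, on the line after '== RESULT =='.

Compute (S \ del) ∪ add:
  pre ⊆ S: {ball_in(b4,rmA), free(left), robot_in(rmA)} ⊆ S  — applicable
  S \ del = {ball_in(b1,rmD), robot_in(rmA)}
  ∪ add   = {ball_in(b1,rmD), carry(b4,left), robot_in(rmA)}

== RESULT ==
["ball_in(b1,rmD)", "carry(b4,left)", "robot_in(rmA)"]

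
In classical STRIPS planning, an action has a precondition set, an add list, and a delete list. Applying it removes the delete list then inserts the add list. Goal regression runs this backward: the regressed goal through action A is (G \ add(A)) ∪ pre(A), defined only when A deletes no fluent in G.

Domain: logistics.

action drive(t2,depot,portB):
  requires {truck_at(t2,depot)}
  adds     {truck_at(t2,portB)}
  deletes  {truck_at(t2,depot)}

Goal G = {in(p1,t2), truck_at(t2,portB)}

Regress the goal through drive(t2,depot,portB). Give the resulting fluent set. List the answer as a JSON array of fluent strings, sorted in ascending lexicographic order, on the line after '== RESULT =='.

Compute (G \ add) ∪ pre:
  G ∩ del = {}  (empty — regression defined)
  G \ add = {in(p1,t2), truck_at(t2,portB)} \ {truck_at(t2,portB)} = {in(p1,t2)}
  ∪ pre   = {in(p1,t2)} ∪ {truck_at(t2,depot)}
          = {in(p1,t2), truck_at(t2,depot)}

== RESULT ==
["in(p1,t2)", "truck_at(t2,depot)"]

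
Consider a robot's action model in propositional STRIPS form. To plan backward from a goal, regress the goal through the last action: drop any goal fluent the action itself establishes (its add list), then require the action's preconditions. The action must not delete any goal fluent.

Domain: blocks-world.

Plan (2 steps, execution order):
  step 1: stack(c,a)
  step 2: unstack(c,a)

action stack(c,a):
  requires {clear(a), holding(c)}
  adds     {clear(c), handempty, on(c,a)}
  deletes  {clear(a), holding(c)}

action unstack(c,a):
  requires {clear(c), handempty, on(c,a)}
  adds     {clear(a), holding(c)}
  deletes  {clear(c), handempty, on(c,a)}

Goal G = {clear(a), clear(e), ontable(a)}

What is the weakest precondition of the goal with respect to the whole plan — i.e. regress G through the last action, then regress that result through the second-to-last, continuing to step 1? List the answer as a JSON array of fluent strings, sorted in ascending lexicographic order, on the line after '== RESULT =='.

Work backward from the goal:
  through step 2 (unstack(c,a)): drop {clear(a)}, keep {clear(e), ontable(a)}, require {clear(c), handempty, on(c,a)}
    → {clear(c), clear(e), handempty, on(c,a), ontable(a)}
  through step 1 (stack(c,a)): drop {clear(c), handempty, on(c,a)}, keep {clear(e), ontable(a)}, require {clear(a), holding(c)}
    → {clear(a), clear(e), holding(c), ontable(a)}

== RESULT ==
["clear(a)", "clear(e)", "holding(c)", "ontable(a)"]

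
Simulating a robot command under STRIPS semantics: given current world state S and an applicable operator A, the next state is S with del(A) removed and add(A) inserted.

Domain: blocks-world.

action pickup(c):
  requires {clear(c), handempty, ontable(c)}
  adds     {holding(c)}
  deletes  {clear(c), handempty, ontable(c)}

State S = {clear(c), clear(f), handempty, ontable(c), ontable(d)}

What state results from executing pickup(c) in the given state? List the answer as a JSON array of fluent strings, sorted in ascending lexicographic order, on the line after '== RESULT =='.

Compute (S \ del) ∪ add:
  pre ⊆ S: {clear(c), handempty, ontable(c)} ⊆ S  — applicable
  S \ del = {clear(f), ontable(d)}
  ∪ add   = {clear(f), holding(c), ontable(d)}

== RESULT ==
["clear(f)", "holding(c)", "ontable(d)"]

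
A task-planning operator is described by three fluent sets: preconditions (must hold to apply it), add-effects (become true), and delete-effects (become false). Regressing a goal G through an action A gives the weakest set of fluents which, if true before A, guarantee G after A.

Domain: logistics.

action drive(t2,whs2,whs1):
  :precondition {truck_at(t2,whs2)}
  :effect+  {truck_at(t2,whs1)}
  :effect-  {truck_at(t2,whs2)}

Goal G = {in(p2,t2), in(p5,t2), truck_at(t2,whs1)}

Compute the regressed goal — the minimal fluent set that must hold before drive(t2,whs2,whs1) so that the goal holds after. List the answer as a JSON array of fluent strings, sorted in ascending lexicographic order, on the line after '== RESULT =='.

Regress:
  G ∩ del = {}  (empty — regression defined)
  G \ add = {in(p2,t2), in(p5,t2), truck_at(t2,whs1)} \ {truck_at(t2,whs1)} = {in(p2,t2), in(p5,t2)}
  ∪ pre   = {in(p2,t2), in(p5,t2)} ∪ {truck_at(t2,whs2)}
          = {in(p2,t2), in(p5,t2), truck_at(t2,whs2)}

== RESULT ==
["in(p2,t2)", "in(p5,t2)", "truck_at(t2,whs2)"]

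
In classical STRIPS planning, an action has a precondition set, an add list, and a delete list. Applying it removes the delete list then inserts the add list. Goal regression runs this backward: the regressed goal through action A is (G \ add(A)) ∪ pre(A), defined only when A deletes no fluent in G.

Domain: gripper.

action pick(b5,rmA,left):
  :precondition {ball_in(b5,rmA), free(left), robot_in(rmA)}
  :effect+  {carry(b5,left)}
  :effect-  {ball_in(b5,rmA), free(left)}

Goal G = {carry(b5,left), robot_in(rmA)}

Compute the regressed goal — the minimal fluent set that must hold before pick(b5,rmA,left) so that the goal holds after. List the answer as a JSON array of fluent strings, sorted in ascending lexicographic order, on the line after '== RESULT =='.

Compute (G \ add) ∪ pre:
  G ∩ del = {}  (empty — regression defined)
  G \ add = {carry(b5,left), robot_in(rmA)} \ {carry(b5,left)} = {robot_in(rmA)}
  ∪ pre   = {robot_in(rmA)} ∪ {ball_in(b5,rmA), free(left), robot_in(rmA)}
          = {ball_in(b5,rmA), free(left), robot_in(rmA)}

== RESULT ==
["ball_in(b5,rmA)", "free(left)", "robot_in(rmA)"]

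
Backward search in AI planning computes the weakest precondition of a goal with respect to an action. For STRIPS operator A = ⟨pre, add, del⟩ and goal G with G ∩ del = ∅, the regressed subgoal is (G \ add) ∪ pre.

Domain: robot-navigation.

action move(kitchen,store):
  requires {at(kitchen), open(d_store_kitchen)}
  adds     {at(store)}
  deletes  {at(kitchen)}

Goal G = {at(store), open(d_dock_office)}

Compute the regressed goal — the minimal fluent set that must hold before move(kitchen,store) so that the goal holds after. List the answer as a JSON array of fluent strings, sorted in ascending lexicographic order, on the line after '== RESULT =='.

Compute (G \ add) ∪ pre:
  G ∩ del = {}  (empty — regression defined)
  G \ add = {at(store), open(d_dock_office)} \ {at(store)} = {open(d_dock_office)}
  ∪ pre   = {open(d_dock_office)} ∪ {at(kitchen), open(d_store_kitchen)}
          = {at(kitchen), open(d_dock_office), open(d_store_kitchen)}

== RESULT ==
["at(kitchen)", "open(d_dock_office)", "open(d_store_kitchen)"]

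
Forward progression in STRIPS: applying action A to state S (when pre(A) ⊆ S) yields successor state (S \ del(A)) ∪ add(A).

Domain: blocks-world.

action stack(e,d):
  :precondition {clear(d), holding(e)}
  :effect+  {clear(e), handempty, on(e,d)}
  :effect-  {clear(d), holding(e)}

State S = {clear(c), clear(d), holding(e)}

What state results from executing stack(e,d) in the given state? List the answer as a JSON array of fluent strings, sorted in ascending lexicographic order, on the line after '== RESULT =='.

Compute (S \ del) ∪ add:
  pre ⊆ S: {clear(d), holding(e)} ⊆ S  — applicable
  S \ del = {clear(c)}
  ∪ add   = {clear(c), clear(e), handempty, on(e,d)}

== RESULT ==
["clear(c)", "clear(e)", "handempty", "on(e,d)"]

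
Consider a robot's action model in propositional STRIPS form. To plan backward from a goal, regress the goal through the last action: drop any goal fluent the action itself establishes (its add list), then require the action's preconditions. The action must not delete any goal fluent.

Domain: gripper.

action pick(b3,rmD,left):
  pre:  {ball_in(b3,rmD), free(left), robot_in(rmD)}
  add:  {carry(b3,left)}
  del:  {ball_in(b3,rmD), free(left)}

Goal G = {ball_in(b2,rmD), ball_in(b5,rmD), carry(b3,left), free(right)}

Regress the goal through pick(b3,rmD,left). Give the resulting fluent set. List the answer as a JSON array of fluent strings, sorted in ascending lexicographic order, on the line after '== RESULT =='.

Regress:
  G ∩ del = {}  (empty — regression defined)
  G \ add = {ball_in(b2,rmD), ball_in(b5,rmD), carry(b3,left), free(right)} \ {carry(b3,left)} = {ball_in(b2,rmD), ball_in(b5,rmD), free(right)}
  ∪ pre   = {ball_in(b2,rmD), ball_in(b5,rmD), free(right)} ∪ {ball_in(b3,rmD), free(left), robot_in(rmD)}
          = {ball_in(b2,rmD), ball_in(b3,rmD), ball_in(b5,rmD), free(left), free(right), robot_in(rmD)}

== RESULT ==
["ball_in(b2,rmD)", "ball_in(b3,rmD)", "ball_in(b5,rmD)", "free(left)", "free(right)", "robot_in(rmD)"]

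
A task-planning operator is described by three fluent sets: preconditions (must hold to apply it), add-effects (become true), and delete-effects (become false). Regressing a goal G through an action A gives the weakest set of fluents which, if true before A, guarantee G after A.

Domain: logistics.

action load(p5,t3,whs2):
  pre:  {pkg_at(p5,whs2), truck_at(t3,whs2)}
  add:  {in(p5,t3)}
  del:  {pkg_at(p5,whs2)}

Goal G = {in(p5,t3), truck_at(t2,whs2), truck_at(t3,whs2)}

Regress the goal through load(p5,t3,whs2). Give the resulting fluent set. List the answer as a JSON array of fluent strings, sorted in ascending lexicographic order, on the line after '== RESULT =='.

Regress:
  G ∩ del = {}  (empty — regression defined)
  G \ add = {in(p5,t3), truck_at(t2,whs2), truck_at(t3,whs2)} \ {in(p5,t3)} = {truck_at(t2,whs2), truck_at(t3,whs2)}
  ∪ pre   = {truck_at(t2,whs2), truck_at(t3,whs2)} ∪ {pkg_at(p5,whs2), truck_at(t3,whs2)}
          = {pkg_at(p5,whs2), truck_at(t2,whs2), truck_at(t3,whs2)}

== RESULT ==
["pkg_at(p5,whs2)", "truck_at(t2,whs2)", "truck_at(t3,whs2)"]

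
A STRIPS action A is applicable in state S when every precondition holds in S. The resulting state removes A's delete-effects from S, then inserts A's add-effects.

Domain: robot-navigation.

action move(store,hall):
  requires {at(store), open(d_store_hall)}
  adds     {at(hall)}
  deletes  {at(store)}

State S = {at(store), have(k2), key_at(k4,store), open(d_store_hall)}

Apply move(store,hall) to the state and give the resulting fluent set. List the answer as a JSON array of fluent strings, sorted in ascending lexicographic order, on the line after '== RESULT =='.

Progress:
  pre ⊆ S: {at(store), open(d_store_hall)} ⊆ S  — applicable
  S \ del = {have(k2), key_at(k4,store), open(d_store_hall)}
  ∪ add   = {at(hall), have(k2), key_at(k4,store), open(d_store_hall)}

== RESULT ==
["at(hall)", "have(k2)", "key_at(k4,store)", "open(d_store_hall)"]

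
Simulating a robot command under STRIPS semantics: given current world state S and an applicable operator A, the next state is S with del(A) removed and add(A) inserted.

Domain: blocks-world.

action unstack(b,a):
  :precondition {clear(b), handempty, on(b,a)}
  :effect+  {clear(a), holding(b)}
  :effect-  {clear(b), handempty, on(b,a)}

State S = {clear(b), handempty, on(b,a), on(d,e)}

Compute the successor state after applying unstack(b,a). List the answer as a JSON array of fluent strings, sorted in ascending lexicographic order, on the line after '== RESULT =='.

Progress:
  pre ⊆ S: {clear(b), handempty, on(b,a)} ⊆ S  — applicable
  S \ del = {on(d,e)}
  ∪ add   = {clear(a), holding(b), on(d,e)}

== RESULT ==
["clear(a)", "holding(b)", "on(d,e)"]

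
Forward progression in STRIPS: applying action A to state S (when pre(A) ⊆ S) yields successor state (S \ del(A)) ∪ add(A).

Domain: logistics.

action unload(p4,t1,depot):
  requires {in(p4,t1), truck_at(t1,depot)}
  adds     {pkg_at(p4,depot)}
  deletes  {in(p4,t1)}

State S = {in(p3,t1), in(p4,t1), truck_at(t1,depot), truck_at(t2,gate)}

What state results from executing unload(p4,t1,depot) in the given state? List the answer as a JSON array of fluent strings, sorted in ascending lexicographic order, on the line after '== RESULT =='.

Progress:
  pre ⊆ S: {in(p4,t1), truck_at(t1,depot)} ⊆ S  — applicable
  S \ del = {in(p3,t1), truck_at(t1,depot), truck_at(t2,gate)}
  ∪ add   = {in(p3,t1), pkg_at(p4,depot), truck_at(t1,depot), truck_at(t2,gate)}

== RESULT ==
["in(p3,t1)", "pkg_at(p4,depot)", "truck_at(t1,depot)", "truck_at(t2,gate)"]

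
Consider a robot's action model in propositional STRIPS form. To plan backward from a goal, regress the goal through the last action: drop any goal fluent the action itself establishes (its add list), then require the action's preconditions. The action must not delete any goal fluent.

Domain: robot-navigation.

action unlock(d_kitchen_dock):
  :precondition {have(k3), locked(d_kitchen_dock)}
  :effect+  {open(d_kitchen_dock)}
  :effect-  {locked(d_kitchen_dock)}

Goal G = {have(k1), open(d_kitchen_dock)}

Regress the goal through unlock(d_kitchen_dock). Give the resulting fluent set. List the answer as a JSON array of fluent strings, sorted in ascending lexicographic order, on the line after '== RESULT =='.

Compute (G \ add) ∪ pre:
  G ∩ del = {}  (empty — regression defined)
  G \ add = {have(k1), open(d_kitchen_dock)} \ {open(d_kitchen_dock)} = {have(k1)}
  ∪ pre   = {have(k1)} ∪ {have(k3), locked(d_kitchen_dock)}
          = {have(k1), have(k3), locked(d_kitchen_dock)}

== RESULT ==
["have(k1)", "have(k3)", "locked(d_kitchen_dock)"]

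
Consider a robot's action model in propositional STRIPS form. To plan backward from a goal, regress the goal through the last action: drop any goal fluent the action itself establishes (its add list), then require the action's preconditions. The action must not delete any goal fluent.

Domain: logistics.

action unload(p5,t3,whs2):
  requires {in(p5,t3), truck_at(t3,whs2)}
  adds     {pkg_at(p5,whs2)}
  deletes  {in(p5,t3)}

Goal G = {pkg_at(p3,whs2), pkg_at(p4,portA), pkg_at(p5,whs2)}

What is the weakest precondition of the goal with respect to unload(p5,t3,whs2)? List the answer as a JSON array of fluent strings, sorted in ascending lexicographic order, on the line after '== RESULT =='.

Regress:
  G ∩ del = {}  (empty — regression defined)
  G \ add = {pkg_at(p3,whs2), pkg_at(p4,portA), pkg_at(p5,whs2)} \ {pkg_at(p5,whs2)} = {pkg_at(p3,whs2), pkg_at(p4,portA)}
  ∪ pre   = {pkg_at(p3,whs2), pkg_at(p4,portA)} ∪ {in(p5,t3), truck_at(t3,whs2)}
          = {in(p5,t3), pkg_at(p3,whs2), pkg_at(p4,portA), truck_at(t3,whs2)}

== RESULT ==
["in(p5,t3)", "pkg_at(p3,whs2)", "pkg_at(p4,portA)", "truck_at(t3,whs2)"]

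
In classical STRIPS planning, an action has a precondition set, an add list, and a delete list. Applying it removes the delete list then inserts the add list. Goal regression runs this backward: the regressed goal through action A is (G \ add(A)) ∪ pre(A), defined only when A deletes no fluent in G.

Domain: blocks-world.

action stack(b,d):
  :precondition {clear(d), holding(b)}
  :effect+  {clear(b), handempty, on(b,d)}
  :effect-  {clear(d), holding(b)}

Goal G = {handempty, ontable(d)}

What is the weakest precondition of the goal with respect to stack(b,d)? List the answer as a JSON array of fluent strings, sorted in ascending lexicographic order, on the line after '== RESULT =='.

Regress:
  G ∩ del = {}  (empty — regression defined)
  G \ add = {handempty, ontable(d)} \ {clear(b), handempty, on(b,d)} = {ontable(d)}
  ∪ pre   = {ontable(d)} ∪ {clear(d), holding(b)}
          = {clear(d), holding(b), ontable(d)}

== RESULT ==
["clear(d)", "holding(b)", "ontable(d)"]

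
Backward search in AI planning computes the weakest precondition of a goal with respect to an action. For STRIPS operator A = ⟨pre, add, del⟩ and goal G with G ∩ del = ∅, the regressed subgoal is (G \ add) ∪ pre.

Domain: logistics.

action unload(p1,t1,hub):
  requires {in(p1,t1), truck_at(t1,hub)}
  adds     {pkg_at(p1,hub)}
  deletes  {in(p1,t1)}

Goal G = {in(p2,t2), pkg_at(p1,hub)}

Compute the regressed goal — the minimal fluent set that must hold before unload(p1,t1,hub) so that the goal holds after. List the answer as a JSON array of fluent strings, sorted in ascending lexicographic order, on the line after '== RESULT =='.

Regress:
  G ∩ del = {}  (empty — regression defined)
  G \ add = {in(p2,t2), pkg_at(p1,hub)} \ {pkg_at(p1,hub)} = {in(p2,t2)}
  ∪ pre   = {in(p2,t2)} ∪ {in(p1,t1), truck_at(t1,hub)}
          = {in(p1,t1), in(p2,t2), truck_at(t1,hub)}

== RESULT ==
["in(p1,t1)", "in(p2,t2)", "truck_at(t1,hub)"]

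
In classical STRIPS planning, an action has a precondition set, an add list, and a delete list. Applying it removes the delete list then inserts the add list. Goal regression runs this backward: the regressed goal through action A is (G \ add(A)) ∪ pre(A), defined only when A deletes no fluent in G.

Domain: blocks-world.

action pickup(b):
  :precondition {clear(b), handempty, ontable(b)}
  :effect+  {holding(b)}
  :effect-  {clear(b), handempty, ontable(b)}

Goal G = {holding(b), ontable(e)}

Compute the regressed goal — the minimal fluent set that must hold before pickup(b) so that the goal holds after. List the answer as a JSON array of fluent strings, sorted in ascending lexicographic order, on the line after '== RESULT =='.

Regress:
  G ∩ del = {}  (empty — regression defined)
  G \ add = {holding(b), ontable(e)} \ {holding(b)} = {ontable(e)}
  ∪ pre   = {ontable(e)} ∪ {clear(b), handempty, ontable(b)}
          = {clear(b), handempty, ontable(b), ontable(e)}

== RESULT ==
["clear(b)", "handempty", "ontable(b)", "ontable(e)"]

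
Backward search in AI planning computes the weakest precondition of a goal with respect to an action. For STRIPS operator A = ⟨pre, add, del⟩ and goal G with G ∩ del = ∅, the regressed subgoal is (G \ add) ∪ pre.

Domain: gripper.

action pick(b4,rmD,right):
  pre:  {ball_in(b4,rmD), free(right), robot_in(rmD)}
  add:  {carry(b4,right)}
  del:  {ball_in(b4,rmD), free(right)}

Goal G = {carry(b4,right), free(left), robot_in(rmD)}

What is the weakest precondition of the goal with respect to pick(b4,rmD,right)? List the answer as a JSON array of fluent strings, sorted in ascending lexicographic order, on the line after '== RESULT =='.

Compute (G \ add) ∪ pre:
  G ∩ del = {}  (empty — regression defined)
  G \ add = {carry(b4,right), free(left), robot_in(rmD)} \ {carry(b4,right)} = {free(left), robot_in(rmD)}
  ∪ pre   = {free(left), robot_in(rmD)} ∪ {ball_in(b4,rmD), free(right), robot_in(rmD)}
          = {ball_in(b4,rmD), free(left), free(right), robot_in(rmD)}

== RESULT ==
["ball_in(b4,rmD)", "free(left)", "free(right)", "robot_in(rmD)"]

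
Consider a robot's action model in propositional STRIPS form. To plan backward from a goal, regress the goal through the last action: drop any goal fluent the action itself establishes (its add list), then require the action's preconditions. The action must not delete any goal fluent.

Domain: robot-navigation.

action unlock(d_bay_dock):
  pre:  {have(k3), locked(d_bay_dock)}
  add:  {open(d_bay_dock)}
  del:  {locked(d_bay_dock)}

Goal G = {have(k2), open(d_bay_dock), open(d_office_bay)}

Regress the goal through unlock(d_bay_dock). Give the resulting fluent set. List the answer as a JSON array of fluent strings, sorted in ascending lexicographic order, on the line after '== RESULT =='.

Compute (G \ add) ∪ pre:
  G ∩ del = {}  (empty — regression defined)
  G \ add = {have(k2), open(d_bay_dock), open(d_office_bay)} \ {open(d_bay_dock)} = {have(k2), open(d_office_bay)}
  ∪ pre   = {have(k2), open(d_office_bay)} ∪ {have(k3), locked(d_bay_dock)}
          = {have(k2), have(k3), locked(d_bay_dock), open(d_office_bay)}

== RESULT ==
["have(k2)", "have(k3)", "locked(d_bay_dock)", "open(d_office_bay)"]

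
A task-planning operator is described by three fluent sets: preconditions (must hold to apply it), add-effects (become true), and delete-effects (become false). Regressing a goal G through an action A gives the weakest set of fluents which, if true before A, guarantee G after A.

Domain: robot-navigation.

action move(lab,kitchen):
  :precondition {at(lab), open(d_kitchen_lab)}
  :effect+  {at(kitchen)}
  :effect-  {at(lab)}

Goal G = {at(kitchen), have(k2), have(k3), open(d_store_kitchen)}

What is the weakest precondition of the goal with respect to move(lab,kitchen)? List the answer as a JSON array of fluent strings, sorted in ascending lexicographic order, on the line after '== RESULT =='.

Regress:
  G ∩ del = {}  (empty — regression defined)
  G \ add = {at(kitchen), have(k2), have(k3), open(d_store_kitchen)} \ {at(kitchen)} = {have(k2), have(k3), open(d_store_kitchen)}
  ∪ pre   = {have(k2), have(k3), open(d_store_kitchen)} ∪ {at(lab), open(d_kitchen_lab)}
          = {at(lab), have(k2), have(k3), open(d_kitchen_lab), open(d_store_kitchen)}

== RESULT ==
["at(lab)", "have(k2)", "have(k3)", "open(d_kitchen_lab)", "open(d_store_kitchen)"]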